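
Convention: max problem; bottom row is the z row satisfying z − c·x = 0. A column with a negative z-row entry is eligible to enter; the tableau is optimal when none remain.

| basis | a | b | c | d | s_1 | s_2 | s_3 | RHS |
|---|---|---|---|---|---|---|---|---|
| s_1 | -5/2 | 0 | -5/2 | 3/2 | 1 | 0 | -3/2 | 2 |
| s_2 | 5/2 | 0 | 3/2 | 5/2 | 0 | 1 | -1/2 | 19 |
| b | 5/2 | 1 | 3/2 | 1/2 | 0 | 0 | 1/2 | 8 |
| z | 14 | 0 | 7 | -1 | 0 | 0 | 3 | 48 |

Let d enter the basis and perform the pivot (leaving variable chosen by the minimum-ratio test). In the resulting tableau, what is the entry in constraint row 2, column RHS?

47/3

Ratio test on column d — row 1: 2/(3/2) = 4/3; row 2: 19/(5/2) = 38/5; row 3: 8/(1/2) = 16. Minimum is 4/3 at row 1 (s_1 leaves); pivot element 3/2.
Divide row 1 by 3/2; eliminate column d from the other rows.
Row 2 update in column RHS: 19 − (5/2)·(4/3) = 47/3.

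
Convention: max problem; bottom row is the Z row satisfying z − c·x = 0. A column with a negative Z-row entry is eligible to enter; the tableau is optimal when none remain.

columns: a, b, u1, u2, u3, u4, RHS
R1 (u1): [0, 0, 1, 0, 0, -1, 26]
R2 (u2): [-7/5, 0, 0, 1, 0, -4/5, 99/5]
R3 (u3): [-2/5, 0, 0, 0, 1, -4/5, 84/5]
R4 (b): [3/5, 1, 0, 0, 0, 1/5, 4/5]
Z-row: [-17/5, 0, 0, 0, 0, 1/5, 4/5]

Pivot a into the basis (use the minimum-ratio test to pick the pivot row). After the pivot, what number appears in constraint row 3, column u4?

-2/3

Ratio test on column a — row 1: entry 0 ≤ 0; row 2: entry -7/5 ≤ 0; row 3: entry -2/5 ≤ 0; row 4: (4/5)/(3/5) = 4/3. Minimum is 4/3 at row 4 (b leaves); pivot element 3/5.
Divide row 4 by 3/5; eliminate column a from the other rows.
Row 3 update in column u4: -4/5 − (-2/5)·(1/3) = -2/3.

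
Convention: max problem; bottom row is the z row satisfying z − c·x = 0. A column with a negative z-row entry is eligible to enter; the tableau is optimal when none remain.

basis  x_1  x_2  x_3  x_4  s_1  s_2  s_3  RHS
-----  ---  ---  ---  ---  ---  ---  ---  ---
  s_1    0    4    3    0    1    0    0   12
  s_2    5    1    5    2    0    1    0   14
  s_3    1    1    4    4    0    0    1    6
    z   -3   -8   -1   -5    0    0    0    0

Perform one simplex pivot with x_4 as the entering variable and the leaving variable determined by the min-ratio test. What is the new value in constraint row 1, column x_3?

Ratio test on column x_4 — row 1: entry 0 ≤ 0; row 2: 14/2 = 7; row 3: 6/4 = 3/2. Minimum is 3/2 at row 3 (s_3 leaves); pivot element 4.
Divide row 3 by 4; eliminate column x_4 from the other rows.
Row 1 update in column x_3: 3 − 0·1 = 3.

3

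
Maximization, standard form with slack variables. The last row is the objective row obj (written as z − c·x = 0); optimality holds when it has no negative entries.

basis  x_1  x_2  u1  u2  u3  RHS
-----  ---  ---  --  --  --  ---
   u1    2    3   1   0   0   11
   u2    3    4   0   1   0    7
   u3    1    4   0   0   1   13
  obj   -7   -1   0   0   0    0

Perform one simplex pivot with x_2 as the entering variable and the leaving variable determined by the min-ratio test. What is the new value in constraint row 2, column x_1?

3/4

Ratio test on column x_2 — row 1: 11/3 = 11/3; row 2: 7/4 = 7/4; row 3: 13/4 = 13/4. Minimum is 7/4 at row 2 (u2 leaves); pivot element 4.
Divide row 2 by 4; eliminate column x_2 from the other rows.
In the new row 2, the x_1 entry is the old entry divided by the pivot: 3/4 = 3/4.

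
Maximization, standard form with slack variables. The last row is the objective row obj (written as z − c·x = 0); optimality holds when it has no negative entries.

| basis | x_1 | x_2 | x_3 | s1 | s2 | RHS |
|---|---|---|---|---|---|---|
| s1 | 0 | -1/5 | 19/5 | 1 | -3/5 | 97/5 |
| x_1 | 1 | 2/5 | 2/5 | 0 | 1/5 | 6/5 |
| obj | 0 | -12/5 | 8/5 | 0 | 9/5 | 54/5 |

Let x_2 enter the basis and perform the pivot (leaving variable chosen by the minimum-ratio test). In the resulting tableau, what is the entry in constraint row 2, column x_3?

1

Ratio test on column x_2 — row 1: entry -1/5 ≤ 0; row 2: (6/5)/(2/5) = 3. Minimum is 3 at row 2 (x_1 leaves); pivot element 2/5.
Divide row 2 by 2/5; eliminate column x_2 from the other rows.
In the new row 2, the x_3 entry is the old entry divided by the pivot: (2/5)/(2/5) = 1.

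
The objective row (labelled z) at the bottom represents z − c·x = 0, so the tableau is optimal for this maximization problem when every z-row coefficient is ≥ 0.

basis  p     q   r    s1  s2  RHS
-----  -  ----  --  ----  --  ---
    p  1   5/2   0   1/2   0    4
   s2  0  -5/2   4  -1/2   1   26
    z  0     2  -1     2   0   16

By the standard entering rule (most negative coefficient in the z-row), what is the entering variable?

r

Negative z-row entries: r: -1.
The most negative is -1 in column r, so r enters.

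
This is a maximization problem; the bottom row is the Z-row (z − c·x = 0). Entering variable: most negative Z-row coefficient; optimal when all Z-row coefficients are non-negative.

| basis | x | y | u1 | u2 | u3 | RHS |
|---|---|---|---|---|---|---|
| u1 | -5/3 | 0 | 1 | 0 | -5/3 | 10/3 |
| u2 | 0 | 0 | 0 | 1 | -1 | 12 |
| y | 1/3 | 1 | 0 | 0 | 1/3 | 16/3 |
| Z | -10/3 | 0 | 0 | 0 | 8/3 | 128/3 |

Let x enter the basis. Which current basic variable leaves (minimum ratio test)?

Column x entries and ratios — u1: -5/3 ≤ 0, skip; u2: 0 ≤ 0, skip; y: (16/3)/(1/3) = 16.
Smallest ratio is 16 in the row of y, so y leaves.

y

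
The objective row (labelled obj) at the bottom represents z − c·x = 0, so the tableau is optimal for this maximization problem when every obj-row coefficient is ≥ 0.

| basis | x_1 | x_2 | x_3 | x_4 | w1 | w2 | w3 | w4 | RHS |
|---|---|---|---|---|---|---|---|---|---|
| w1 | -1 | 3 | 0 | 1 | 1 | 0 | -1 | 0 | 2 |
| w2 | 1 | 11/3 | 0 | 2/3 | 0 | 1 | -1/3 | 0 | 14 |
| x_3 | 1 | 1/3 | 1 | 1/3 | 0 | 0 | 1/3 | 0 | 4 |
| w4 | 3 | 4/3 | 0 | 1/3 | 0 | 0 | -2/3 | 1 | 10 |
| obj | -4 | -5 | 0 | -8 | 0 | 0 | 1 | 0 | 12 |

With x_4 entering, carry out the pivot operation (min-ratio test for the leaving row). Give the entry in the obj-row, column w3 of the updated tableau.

Ratio test on column x_4 — row 1: 2/1 = 2; row 2: 14/(2/3) = 21; row 3: 4/(1/3) = 12; row 4: 10/(1/3) = 30. Minimum is 2 at row 1 (w1 leaves); pivot element 1.
Divide row 1 by 1; eliminate column x_4 from the other rows.
obj-row update in column w3: 1 − (-8)·(-1) = -7.

-7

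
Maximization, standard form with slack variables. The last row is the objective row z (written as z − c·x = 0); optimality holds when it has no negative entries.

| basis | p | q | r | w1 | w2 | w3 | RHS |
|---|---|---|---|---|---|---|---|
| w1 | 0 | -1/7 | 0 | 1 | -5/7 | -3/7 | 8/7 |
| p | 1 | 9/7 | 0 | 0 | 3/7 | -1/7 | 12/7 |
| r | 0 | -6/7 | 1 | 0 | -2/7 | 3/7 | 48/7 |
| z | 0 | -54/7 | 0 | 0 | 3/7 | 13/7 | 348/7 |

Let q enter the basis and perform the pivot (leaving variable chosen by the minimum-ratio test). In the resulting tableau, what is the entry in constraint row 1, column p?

1/9

Ratio test on column q — row 1: entry -1/7 ≤ 0; row 2: (12/7)/(9/7) = 4/3; row 3: entry -6/7 ≤ 0. Minimum is 4/3 at row 2 (p leaves); pivot element 9/7.
Divide row 2 by 9/7; eliminate column q from the other rows.
Row 1 update in column p: 0 − (-1/7)·(7/9) = 1/9.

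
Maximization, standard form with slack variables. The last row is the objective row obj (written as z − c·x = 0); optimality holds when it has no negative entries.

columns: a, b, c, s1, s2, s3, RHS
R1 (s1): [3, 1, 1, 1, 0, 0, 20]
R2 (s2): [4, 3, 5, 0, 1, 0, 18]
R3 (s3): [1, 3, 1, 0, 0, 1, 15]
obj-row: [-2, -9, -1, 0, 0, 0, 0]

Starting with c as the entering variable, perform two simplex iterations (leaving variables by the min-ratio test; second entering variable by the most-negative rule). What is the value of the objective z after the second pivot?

Ratio test on column c — row 1: 20/1 = 20; row 2: 18/5 = 18/5; row 3: 15/1 = 15. Minimum is 18/5 at row 2 (s2 leaves); pivot element 5.
Pivot on row 2; the obj-row RHS becomes 0 − (-1)·(18/5) = 18/5.
Next entering variable (most negative obj-row entry -42/5): b.
Ratio test on column b — row 1: (82/5)/(2/5) = 41; row 2: (18/5)/(3/5) = 6; row 3: (57/5)/(12/5) = 19/4. Minimum is 19/4 at row 3 (s3 leaves); pivot element 12/5.
After the second pivot the obj-row RHS is 18/5 − (-42/5)·(19/4) = 87/2.

87/2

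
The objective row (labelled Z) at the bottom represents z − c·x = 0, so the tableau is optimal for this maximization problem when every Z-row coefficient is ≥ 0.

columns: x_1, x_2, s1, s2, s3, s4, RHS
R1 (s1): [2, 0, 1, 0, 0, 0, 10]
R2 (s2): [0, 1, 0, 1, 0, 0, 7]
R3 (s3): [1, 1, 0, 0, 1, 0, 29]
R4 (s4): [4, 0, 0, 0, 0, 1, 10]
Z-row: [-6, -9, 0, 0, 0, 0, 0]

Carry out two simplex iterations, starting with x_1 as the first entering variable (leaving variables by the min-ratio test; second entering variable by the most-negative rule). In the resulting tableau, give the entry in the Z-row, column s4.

3/2

Ratio test on column x_1 — row 1: 10/2 = 5; row 2: entry 0 ≤ 0; row 3: 29/1 = 29; row 4: 10/4 = 5/2. Minimum is 5/2 at row 4 (s4 leaves); pivot element 4.
Divide row 4 by 4; eliminate column x_1 from the other rows.
Second iteration: most negative Z-row entry is -9 in column x_2, so x_2 enters.
Ratio test on column x_2 — row 1: entry 0 ≤ 0; row 2: 7/1 = 7; row 3: (53/2)/1 = 53/2; row 4: entry 0 ≤ 0. Minimum is 7 at row 2 (s2 leaves); pivot element 1.
Divide row 2 by 1; eliminate column x_2 from the other rows.
After both pivots, the entry at the Z-row, column s4 is 3/2.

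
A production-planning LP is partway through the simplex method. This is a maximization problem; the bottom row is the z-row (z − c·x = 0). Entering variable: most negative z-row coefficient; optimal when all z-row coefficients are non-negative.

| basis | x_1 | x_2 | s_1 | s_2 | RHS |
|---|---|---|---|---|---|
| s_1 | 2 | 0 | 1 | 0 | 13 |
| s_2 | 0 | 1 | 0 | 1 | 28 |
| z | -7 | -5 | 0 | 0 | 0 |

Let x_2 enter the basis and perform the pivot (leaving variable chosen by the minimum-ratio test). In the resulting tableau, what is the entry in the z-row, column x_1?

Ratio test on column x_2 — row 1: entry 0 ≤ 0; row 2: 28/1 = 28. Minimum is 28 at row 2 (s_2 leaves); pivot element 1.
Divide row 2 by 1; eliminate column x_2 from the other rows.
z-row update in column x_1: -7 − (-5)·0 = -7.

-7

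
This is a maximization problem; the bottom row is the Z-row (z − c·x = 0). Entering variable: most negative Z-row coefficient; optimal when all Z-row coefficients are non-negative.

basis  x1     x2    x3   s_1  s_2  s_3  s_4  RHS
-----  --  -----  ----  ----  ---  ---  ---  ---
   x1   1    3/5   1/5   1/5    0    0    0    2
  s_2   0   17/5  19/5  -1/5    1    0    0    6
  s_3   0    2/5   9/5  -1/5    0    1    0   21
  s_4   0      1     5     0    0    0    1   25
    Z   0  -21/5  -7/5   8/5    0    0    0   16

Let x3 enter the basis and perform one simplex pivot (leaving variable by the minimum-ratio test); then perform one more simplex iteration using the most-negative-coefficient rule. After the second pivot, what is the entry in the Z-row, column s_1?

Ratio test on column x3 — row 1: 2/(1/5) = 10; row 2: 6/(19/5) = 30/19; row 3: 21/(9/5) = 35/3; row 4: 25/5 = 5. Minimum is 30/19 at row 2 (s_2 leaves); pivot element 19/5.
Divide row 2 by 19/5; eliminate column x3 from the other rows.
Second iteration: most negative Z-row entry is -56/19 in column x2, so x2 enters.
Ratio test on column x2 — row 1: (32/19)/(8/19) = 4; row 2: (30/19)/(17/19) = 30/17; row 3: entry -23/19 ≤ 0; row 4: entry -66/19 ≤ 0. Minimum is 30/17 at row 2 (x3 leaves); pivot element 17/19.
Divide row 2 by 17/19; eliminate column x2 from the other rows.
After both pivots, the entry at the Z-row, column s_1 is 23/17.

23/17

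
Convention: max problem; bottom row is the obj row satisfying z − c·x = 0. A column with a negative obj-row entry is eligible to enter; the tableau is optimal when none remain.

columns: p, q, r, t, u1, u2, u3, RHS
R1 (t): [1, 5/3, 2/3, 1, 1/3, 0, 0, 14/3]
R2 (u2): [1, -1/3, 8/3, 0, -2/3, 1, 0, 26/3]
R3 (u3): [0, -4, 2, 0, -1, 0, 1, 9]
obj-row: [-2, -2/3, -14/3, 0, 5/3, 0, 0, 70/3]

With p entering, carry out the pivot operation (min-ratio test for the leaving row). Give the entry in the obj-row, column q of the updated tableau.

Ratio test on column p — row 1: (14/3)/1 = 14/3; row 2: (26/3)/1 = 26/3; row 3: entry 0 ≤ 0. Minimum is 14/3 at row 1 (t leaves); pivot element 1.
Divide row 1 by 1; eliminate column p from the other rows.
obj-row update in column q: -2/3 − (-2)·(5/3) = 8/3.

8/3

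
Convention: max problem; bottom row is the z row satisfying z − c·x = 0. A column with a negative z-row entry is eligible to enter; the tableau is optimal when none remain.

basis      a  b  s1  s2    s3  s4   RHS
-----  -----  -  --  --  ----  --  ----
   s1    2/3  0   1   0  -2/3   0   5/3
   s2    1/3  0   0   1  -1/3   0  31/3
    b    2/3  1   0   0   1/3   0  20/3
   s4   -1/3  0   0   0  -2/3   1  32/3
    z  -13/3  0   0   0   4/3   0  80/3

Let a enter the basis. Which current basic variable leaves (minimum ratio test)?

s1

Column a entries and ratios — s1: (5/3)/(2/3) = 5/2; s2: (31/3)/(1/3) = 31; b: (20/3)/(2/3) = 10; s4: -1/3 ≤ 0, skip.
Smallest ratio is 5/2 in the row of s1, so s1 leaves.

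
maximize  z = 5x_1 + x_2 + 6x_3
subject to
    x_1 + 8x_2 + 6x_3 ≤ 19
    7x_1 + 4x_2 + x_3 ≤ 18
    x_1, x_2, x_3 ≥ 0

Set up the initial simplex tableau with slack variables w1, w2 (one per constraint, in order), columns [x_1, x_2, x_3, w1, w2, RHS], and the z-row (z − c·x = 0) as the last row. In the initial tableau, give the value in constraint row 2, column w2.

Slack w2 belongs to constraint 2; its column is the unit vector e_2, so the entry in row 2 is 1.

1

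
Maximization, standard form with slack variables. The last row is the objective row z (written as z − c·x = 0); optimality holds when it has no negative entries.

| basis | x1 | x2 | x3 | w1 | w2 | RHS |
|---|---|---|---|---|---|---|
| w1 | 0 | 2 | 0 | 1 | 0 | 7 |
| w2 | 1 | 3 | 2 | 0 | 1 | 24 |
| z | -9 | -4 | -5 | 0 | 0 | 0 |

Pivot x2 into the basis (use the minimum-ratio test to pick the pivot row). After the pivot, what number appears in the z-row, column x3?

Ratio test on column x2 — row 1: 7/2 = 7/2; row 2: 24/3 = 8. Minimum is 7/2 at row 1 (w1 leaves); pivot element 2.
Divide row 1 by 2; eliminate column x2 from the other rows.
z-row update in column x3: -5 − (-4)·0 = -5.

-5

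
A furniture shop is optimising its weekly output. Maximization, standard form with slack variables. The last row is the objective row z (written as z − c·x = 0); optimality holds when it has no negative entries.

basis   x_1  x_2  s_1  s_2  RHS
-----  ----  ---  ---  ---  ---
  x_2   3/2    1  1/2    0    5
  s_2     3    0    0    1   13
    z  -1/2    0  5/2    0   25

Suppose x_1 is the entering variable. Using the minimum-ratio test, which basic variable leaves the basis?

Column x_1 entries and ratios — x_2: 5/(3/2) = 10/3; s_2: 13/3 = 13/3.
Smallest ratio is 10/3 in the row of x_2, so x_2 leaves.

x_2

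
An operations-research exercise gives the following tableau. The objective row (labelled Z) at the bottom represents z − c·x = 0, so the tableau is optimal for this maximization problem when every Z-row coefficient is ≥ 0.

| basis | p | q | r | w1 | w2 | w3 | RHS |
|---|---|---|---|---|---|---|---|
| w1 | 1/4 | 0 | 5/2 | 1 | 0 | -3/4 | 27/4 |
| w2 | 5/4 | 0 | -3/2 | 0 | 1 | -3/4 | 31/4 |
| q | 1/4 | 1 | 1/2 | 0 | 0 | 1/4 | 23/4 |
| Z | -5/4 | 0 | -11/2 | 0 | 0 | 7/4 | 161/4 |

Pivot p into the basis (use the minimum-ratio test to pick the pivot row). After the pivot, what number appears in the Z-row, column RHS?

48

Ratio test on column p — row 1: (27/4)/(1/4) = 27; row 2: (31/4)/(5/4) = 31/5; row 3: (23/4)/(1/4) = 23. Minimum is 31/5 at row 2 (w2 leaves); pivot element 5/4.
Divide row 2 by 5/4; eliminate column p from the other rows.
Z-row update in column RHS: 161/4 − (-5/4)·(31/5) = 48.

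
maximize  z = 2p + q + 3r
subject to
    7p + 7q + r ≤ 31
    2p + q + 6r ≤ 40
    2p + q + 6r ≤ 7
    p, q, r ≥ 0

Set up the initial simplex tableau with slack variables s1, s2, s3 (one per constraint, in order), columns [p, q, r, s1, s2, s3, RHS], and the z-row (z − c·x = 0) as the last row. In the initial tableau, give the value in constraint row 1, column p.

Constraint 1 has coefficient 7 on p.

7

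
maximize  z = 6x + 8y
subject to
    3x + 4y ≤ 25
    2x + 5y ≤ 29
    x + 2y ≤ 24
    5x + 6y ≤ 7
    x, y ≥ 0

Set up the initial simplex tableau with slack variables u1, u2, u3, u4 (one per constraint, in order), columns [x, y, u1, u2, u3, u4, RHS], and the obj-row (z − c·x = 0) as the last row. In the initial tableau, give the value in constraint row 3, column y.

Constraint 3 has coefficient 2 on y.

2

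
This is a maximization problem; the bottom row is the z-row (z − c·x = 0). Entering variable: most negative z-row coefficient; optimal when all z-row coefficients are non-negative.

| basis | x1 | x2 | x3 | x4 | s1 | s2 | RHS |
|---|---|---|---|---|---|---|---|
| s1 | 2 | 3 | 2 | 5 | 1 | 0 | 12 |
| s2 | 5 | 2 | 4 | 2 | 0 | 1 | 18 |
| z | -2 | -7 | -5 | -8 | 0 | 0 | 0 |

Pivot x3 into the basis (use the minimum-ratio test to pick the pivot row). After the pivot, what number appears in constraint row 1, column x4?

4

Ratio test on column x3 — row 1: 12/2 = 6; row 2: 18/4 = 9/2. Minimum is 9/2 at row 2 (s2 leaves); pivot element 4.
Divide row 2 by 4; eliminate column x3 from the other rows.
Row 1 update in column x4: 5 − 2·(1/2) = 4.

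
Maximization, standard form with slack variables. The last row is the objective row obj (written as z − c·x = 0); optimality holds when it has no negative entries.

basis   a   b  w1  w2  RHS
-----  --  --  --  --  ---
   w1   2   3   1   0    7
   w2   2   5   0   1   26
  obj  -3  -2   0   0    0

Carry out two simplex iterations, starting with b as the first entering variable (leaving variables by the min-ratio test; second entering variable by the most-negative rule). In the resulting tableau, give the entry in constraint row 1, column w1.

Ratio test on column b — row 1: 7/3 = 7/3; row 2: 26/5 = 26/5. Minimum is 7/3 at row 1 (w1 leaves); pivot element 3.
Divide row 1 by 3; eliminate column b from the other rows.
Second iteration: most negative obj-row entry is -5/3 in column a, so a enters.
Ratio test on column a — row 1: (7/3)/(2/3) = 7/2; row 2: entry -4/3 ≤ 0. Minimum is 7/2 at row 1 (b leaves); pivot element 2/3.
Divide row 1 by 2/3; eliminate column a from the other rows.
After both pivots, the entry at constraint row 1, column w1 is 1/2.

1/2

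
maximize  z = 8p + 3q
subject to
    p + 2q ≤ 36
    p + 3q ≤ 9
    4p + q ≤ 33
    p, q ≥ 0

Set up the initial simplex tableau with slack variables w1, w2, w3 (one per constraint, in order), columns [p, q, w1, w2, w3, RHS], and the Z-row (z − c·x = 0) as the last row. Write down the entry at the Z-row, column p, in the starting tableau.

The Z-row carries the negated objective coefficients: the p entry is -8.

-8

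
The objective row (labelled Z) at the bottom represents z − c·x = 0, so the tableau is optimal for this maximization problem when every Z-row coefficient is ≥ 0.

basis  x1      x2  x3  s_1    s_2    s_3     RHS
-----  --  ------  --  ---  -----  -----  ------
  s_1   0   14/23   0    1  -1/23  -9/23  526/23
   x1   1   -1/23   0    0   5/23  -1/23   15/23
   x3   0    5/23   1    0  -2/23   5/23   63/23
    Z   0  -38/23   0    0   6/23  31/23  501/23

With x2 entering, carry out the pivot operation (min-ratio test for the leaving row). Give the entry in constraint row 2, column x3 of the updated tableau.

1/5

Ratio test on column x2 — row 1: (526/23)/(14/23) = 263/7; row 2: entry -1/23 ≤ 0; row 3: (63/23)/(5/23) = 63/5. Minimum is 63/5 at row 3 (x3 leaves); pivot element 5/23.
Divide row 3 by 5/23; eliminate column x2 from the other rows.
Row 2 update in column x3: 0 − (-1/23)·(23/5) = 1/5.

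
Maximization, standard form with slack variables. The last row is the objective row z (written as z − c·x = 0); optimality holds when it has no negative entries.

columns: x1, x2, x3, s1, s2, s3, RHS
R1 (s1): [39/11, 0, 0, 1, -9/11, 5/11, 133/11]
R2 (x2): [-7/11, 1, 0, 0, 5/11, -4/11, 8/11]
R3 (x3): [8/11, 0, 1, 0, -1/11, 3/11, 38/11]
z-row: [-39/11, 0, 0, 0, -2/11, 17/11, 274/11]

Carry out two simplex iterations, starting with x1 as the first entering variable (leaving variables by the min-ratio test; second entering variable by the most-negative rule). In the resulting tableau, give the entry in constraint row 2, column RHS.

113/12

Ratio test on column x1 — row 1: (133/11)/(39/11) = 133/39; row 2: entry -7/11 ≤ 0; row 3: (38/11)/(8/11) = 19/4. Minimum is 133/39 at row 1 (s1 leaves); pivot element 39/11.
Divide row 1 by 39/11; eliminate column x1 from the other rows.
Second iteration: most negative z-row entry is -1 in column s2, so s2 enters.
Ratio test on column s2 — row 1: entry -3/13 ≤ 0; row 2: (113/39)/(4/13) = 113/12; row 3: (38/39)/(1/13) = 38/3. Minimum is 113/12 at row 2 (x2 leaves); pivot element 4/13.
Divide row 2 by 4/13; eliminate column s2 from the other rows.
After both pivots, the entry at constraint row 2, column RHS is 113/12.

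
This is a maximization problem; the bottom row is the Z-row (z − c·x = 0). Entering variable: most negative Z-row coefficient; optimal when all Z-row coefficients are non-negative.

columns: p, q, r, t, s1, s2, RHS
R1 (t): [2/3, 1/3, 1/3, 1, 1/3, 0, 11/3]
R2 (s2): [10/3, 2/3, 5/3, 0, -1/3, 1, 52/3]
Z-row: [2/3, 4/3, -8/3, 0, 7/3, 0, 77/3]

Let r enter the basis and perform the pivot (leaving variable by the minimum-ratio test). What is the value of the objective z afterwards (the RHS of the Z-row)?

Ratio test on column r — row 1: (11/3)/(1/3) = 11; row 2: (52/3)/(5/3) = 52/5. Minimum is 52/5 at row 2 (s2 leaves); pivot element 5/3.
Pivot on row 2; the Z-row RHS becomes 77/3 − (-8/3)·(52/5) = 267/5.

267/5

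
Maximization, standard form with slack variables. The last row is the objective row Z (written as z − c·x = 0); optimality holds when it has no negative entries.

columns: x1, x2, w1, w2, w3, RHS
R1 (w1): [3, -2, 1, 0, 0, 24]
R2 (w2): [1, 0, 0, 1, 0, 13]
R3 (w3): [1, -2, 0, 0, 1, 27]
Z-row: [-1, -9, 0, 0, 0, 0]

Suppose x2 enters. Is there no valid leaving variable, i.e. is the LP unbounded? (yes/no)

yes

Every constraint-row entry in column x2 is ≤ 0, so increasing x2 is unbounded.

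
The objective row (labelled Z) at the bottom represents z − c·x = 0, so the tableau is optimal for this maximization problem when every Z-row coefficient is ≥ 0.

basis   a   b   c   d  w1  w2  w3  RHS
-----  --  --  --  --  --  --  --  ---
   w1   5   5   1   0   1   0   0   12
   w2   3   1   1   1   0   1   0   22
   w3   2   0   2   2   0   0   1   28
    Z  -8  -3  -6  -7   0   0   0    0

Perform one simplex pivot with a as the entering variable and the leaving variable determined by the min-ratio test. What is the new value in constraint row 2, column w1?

Ratio test on column a — row 1: 12/5 = 12/5; row 2: 22/3 = 22/3; row 3: 28/2 = 14. Minimum is 12/5 at row 1 (w1 leaves); pivot element 5.
Divide row 1 by 5; eliminate column a from the other rows.
Row 2 update in column w1: 0 − 3·(1/5) = -3/5.

-3/5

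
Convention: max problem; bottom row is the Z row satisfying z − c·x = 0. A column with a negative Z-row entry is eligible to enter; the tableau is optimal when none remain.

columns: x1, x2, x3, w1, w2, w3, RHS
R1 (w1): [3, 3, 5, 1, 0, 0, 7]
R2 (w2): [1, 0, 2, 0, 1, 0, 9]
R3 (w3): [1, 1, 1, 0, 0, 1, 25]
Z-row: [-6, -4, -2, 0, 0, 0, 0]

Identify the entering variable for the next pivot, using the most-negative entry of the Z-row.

x1

Negative Z-row entries: x1: -6, x2: -4, x3: -2.
The most negative is -6 in column x1, so x1 enters.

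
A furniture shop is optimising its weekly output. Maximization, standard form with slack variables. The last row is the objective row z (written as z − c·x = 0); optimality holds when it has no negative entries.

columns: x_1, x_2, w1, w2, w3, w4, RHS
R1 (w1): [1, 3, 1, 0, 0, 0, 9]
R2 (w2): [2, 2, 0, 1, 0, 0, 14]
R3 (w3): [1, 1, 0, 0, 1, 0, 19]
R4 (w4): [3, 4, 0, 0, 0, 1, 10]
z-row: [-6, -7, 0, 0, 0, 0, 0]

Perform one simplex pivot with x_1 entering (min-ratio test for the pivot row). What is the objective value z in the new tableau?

20

Ratio test on column x_1 — row 1: 9/1 = 9; row 2: 14/2 = 7; row 3: 19/1 = 19; row 4: 10/3 = 10/3. Minimum is 10/3 at row 4 (w4 leaves); pivot element 3.
Pivot on row 4; the z-row RHS becomes 0 − (-6)·(10/3) = 20.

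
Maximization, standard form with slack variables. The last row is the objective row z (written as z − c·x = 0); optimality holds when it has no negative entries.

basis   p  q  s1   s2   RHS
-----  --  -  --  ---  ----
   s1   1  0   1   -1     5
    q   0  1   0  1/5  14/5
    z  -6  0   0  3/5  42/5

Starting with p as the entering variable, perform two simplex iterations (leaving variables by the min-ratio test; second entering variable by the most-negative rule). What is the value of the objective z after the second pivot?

Ratio test on column p — row 1: 5/1 = 5; row 2: entry 0 ≤ 0. Minimum is 5 at row 1 (s1 leaves); pivot element 1.
Pivot on row 1; the z-row RHS becomes 42/5 − (-6)·5 = 192/5.
Next entering variable (most negative z-row entry -27/5): s2.
Ratio test on column s2 — row 1: entry -1 ≤ 0; row 2: (14/5)/(1/5) = 14. Minimum is 14 at row 2 (q leaves); pivot element 1/5.
After the second pivot the z-row RHS is 192/5 − (-27/5)·14 = 114.

114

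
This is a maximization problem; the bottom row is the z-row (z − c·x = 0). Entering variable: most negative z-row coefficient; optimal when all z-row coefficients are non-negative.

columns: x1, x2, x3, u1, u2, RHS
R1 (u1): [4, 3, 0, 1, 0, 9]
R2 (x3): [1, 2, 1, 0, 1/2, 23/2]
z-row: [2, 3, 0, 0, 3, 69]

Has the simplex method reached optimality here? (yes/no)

yes

Every z-row coefficient is ≥ 0, so the tableau is optimal.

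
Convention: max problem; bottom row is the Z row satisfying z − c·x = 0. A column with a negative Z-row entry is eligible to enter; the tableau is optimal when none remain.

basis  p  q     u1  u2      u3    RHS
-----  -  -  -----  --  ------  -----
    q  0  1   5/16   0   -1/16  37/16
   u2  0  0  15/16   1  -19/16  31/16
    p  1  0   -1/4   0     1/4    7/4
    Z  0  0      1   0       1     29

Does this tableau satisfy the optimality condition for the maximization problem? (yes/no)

Every Z-row coefficient is ≥ 0, so the tableau is optimal.

yes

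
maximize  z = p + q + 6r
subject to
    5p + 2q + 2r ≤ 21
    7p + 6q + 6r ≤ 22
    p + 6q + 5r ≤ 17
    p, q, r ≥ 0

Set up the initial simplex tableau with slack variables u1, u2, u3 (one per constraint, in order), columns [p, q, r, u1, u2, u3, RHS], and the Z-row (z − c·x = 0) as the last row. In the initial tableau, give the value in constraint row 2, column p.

7

Constraint 2 has coefficient 7 on p.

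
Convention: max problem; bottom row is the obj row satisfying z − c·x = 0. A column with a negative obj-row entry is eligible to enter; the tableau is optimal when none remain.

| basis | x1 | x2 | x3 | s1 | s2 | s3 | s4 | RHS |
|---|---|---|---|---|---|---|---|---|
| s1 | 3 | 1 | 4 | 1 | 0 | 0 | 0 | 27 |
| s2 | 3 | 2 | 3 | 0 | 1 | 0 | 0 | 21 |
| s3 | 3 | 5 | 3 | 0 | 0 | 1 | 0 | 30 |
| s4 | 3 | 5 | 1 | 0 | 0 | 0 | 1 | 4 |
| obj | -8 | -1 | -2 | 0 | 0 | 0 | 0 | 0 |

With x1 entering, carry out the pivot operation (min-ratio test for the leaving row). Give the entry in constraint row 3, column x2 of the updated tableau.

Ratio test on column x1 — row 1: 27/3 = 9; row 2: 21/3 = 7; row 3: 30/3 = 10; row 4: 4/3 = 4/3. Minimum is 4/3 at row 4 (s4 leaves); pivot element 3.
Divide row 4 by 3; eliminate column x1 from the other rows.
Row 3 update in column x2: 5 − 3·(5/3) = 0.

0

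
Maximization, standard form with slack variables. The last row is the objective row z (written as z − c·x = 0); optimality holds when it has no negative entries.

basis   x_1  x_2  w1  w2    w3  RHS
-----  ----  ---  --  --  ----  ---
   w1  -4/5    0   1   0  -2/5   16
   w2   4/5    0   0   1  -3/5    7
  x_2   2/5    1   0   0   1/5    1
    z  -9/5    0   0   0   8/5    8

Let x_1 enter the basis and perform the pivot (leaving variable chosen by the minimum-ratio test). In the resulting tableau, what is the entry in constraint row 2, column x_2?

-2

Ratio test on column x_1 — row 1: entry -4/5 ≤ 0; row 2: 7/(4/5) = 35/4; row 3: 1/(2/5) = 5/2. Minimum is 5/2 at row 3 (x_2 leaves); pivot element 2/5.
Divide row 3 by 2/5; eliminate column x_1 from the other rows.
Row 2 update in column x_2: 0 − (4/5)·(5/2) = -2.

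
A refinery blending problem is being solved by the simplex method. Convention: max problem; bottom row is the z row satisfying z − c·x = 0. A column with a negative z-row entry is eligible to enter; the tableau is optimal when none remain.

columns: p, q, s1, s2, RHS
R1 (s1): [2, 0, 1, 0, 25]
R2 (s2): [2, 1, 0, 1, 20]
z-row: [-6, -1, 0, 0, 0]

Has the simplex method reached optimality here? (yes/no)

no

The z-row has a negative entry -6 in column p, so it is not optimal.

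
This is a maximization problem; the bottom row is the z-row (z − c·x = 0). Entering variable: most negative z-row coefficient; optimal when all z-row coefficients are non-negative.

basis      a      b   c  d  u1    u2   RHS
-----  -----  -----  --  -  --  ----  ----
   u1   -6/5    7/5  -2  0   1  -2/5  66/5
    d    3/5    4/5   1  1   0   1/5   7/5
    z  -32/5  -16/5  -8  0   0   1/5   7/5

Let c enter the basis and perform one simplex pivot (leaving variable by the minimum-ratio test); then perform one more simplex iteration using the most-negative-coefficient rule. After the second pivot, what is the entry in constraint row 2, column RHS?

7/3

Ratio test on column c — row 1: entry -2 ≤ 0; row 2: (7/5)/1 = 7/5. Minimum is 7/5 at row 2 (d leaves); pivot element 1.
Divide row 2 by 1; eliminate column c from the other rows.
Second iteration: most negative z-row entry is -8/5 in column a, so a enters.
Ratio test on column a — row 1: entry 0 ≤ 0; row 2: (7/5)/(3/5) = 7/3. Minimum is 7/3 at row 2 (c leaves); pivot element 3/5.
Divide row 2 by 3/5; eliminate column a from the other rows.
After both pivots, the entry at constraint row 2, column RHS is 7/3.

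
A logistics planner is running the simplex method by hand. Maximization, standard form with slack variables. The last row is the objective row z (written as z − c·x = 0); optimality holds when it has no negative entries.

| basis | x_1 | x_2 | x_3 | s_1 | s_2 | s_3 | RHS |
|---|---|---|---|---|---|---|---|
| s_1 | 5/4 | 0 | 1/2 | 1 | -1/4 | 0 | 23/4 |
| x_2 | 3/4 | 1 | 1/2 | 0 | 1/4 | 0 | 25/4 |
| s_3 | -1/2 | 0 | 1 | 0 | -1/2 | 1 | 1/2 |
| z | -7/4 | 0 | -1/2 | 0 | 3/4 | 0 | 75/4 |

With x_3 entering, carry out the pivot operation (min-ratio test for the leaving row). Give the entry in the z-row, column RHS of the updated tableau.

19

Ratio test on column x_3 — row 1: (23/4)/(1/2) = 23/2; row 2: (25/4)/(1/2) = 25/2; row 3: (1/2)/1 = 1/2. Minimum is 1/2 at row 3 (s_3 leaves); pivot element 1.
Divide row 3 by 1; eliminate column x_3 from the other rows.
z-row update in column RHS: 75/4 − (-1/2)·(1/2) = 19.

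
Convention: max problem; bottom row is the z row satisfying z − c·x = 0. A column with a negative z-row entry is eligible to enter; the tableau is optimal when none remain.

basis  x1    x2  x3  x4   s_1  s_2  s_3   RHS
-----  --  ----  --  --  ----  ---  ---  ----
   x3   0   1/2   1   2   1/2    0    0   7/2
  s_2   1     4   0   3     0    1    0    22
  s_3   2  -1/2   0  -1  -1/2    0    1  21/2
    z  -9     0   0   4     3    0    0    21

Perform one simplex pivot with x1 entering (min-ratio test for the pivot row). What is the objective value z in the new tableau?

Ratio test on column x1 — row 1: entry 0 ≤ 0; row 2: 22/1 = 22; row 3: (21/2)/2 = 21/4. Minimum is 21/4 at row 3 (s_3 leaves); pivot element 2.
Pivot on row 3; the z-row RHS becomes 21 − (-9)·(21/4) = 273/4.

273/4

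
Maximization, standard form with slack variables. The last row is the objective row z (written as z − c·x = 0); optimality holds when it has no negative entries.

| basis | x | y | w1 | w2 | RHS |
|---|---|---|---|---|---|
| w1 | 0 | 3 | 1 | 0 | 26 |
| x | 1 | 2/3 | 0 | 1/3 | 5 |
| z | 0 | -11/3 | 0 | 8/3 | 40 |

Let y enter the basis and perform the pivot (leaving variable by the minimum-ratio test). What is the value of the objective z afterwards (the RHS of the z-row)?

Ratio test on column y — row 1: 26/3 = 26/3; row 2: 5/(2/3) = 15/2. Minimum is 15/2 at row 2 (x leaves); pivot element 2/3.
Pivot on row 2; the z-row RHS becomes 40 − (-11/3)·(15/2) = 135/2.

135/2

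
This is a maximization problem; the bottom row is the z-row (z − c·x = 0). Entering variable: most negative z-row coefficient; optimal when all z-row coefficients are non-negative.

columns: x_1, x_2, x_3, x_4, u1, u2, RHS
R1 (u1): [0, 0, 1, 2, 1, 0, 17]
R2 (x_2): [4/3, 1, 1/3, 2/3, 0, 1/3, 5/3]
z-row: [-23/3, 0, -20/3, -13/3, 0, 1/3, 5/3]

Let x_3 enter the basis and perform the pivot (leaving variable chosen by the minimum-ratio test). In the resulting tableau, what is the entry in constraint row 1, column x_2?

Ratio test on column x_3 — row 1: 17/1 = 17; row 2: (5/3)/(1/3) = 5. Minimum is 5 at row 2 (x_2 leaves); pivot element 1/3.
Divide row 2 by 1/3; eliminate column x_3 from the other rows.
Row 1 update in column x_2: 0 − 1·3 = -3.

-3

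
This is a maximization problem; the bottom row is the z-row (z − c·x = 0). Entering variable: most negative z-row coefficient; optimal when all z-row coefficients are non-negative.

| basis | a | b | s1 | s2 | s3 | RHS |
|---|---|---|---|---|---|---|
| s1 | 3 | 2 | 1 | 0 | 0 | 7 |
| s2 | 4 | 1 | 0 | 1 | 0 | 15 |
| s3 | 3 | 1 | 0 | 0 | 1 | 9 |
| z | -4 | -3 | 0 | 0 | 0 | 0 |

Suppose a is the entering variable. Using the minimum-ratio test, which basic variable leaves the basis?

Column a entries and ratios — s1: 7/3 = 7/3; s2: 15/4 = 15/4; s3: 9/3 = 3.
Smallest ratio is 7/3 in the row of s1, so s1 leaves.

s1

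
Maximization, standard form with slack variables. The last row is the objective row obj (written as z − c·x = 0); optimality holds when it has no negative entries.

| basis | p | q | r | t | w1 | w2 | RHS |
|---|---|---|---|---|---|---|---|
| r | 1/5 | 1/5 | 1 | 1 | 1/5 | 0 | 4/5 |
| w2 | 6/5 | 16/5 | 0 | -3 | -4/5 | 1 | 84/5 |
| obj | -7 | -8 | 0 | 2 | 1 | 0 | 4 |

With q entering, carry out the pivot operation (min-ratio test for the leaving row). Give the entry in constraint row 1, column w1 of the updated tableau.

Ratio test on column q — row 1: (4/5)/(1/5) = 4; row 2: (84/5)/(16/5) = 21/4. Minimum is 4 at row 1 (r leaves); pivot element 1/5.
Divide row 1 by 1/5; eliminate column q from the other rows.
In the new row 1, the w1 entry is the old entry divided by the pivot: (1/5)/(1/5) = 1.

1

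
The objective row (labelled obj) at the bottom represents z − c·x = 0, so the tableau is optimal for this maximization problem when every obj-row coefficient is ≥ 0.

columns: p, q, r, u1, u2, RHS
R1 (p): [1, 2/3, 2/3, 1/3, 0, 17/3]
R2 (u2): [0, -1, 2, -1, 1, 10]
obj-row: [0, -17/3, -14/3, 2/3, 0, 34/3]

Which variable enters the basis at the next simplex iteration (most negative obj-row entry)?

Negative obj-row entries: q: -17/3, r: -14/3.
The most negative is -17/3 in column q, so q enters.

q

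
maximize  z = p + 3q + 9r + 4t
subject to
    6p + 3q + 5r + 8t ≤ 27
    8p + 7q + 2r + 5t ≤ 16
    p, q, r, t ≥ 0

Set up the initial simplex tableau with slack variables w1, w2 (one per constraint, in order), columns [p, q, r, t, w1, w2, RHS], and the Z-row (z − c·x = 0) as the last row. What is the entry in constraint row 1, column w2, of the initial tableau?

0

Slack w2 belongs to constraint 2; its column is the unit vector e_2, so the entry in row 1 is 0.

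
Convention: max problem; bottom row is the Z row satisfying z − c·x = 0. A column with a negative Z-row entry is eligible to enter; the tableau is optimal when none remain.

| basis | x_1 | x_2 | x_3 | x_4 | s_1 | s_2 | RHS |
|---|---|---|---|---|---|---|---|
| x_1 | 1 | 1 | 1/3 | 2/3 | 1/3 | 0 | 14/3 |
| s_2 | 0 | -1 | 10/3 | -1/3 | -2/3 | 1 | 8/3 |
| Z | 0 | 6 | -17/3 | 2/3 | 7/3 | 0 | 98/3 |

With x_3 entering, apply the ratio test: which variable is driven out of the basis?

s_2

Column x_3 entries and ratios — x_1: (14/3)/(1/3) = 14; s_2: (8/3)/(10/3) = 4/5.
Smallest ratio is 4/5 in the row of s_2, so s_2 leaves.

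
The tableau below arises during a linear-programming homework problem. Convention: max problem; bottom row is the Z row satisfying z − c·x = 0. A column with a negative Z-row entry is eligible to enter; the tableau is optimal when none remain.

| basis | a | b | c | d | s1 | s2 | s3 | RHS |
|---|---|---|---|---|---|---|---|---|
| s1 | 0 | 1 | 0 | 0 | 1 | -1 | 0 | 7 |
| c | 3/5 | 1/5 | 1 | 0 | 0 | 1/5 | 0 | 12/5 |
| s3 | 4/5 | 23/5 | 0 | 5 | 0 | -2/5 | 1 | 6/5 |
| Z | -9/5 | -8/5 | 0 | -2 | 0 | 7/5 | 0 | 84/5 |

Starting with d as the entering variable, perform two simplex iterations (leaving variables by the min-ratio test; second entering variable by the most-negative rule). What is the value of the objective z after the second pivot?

39/2

Ratio test on column d — row 1: entry 0 ≤ 0; row 2: entry 0 ≤ 0; row 3: (6/5)/5 = 6/25. Minimum is 6/25 at row 3 (s3 leaves); pivot element 5.
Pivot on row 3; the Z-row RHS becomes 84/5 − (-2)·(6/25) = 432/25.
Next entering variable (most negative Z-row entry -37/25): a.
Ratio test on column a — row 1: entry 0 ≤ 0; row 2: (12/5)/(3/5) = 4; row 3: (6/25)/(4/25) = 3/2. Minimum is 3/2 at row 3 (d leaves); pivot element 4/25.
After the second pivot the Z-row RHS is 432/25 − (-37/25)·(3/2) = 39/2.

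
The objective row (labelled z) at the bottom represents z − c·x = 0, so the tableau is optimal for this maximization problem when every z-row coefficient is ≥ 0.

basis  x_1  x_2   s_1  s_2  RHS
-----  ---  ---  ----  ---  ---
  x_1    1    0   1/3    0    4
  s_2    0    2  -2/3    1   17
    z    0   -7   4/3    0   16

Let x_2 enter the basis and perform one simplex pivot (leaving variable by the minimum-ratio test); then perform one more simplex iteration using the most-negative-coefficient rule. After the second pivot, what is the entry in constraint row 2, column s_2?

1/2

Ratio test on column x_2 — row 1: entry 0 ≤ 0; row 2: 17/2 = 17/2. Minimum is 17/2 at row 2 (s_2 leaves); pivot element 2.
Divide row 2 by 2; eliminate column x_2 from the other rows.
Second iteration: most negative z-row entry is -1 in column s_1, so s_1 enters.
Ratio test on column s_1 — row 1: 4/(1/3) = 12; row 2: entry -1/3 ≤ 0. Minimum is 12 at row 1 (x_1 leaves); pivot element 1/3.
Divide row 1 by 1/3; eliminate column s_1 from the other rows.
After both pivots, the entry at constraint row 2, column s_2 is 1/2.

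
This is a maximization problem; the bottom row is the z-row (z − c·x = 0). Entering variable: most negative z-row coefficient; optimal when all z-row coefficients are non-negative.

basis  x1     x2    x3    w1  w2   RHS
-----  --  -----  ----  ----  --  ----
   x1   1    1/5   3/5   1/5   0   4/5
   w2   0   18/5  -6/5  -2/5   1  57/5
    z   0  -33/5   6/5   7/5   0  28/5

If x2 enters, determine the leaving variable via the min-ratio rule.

Column x2 entries and ratios — x1: (4/5)/(1/5) = 4; w2: (57/5)/(18/5) = 19/6.
Smallest ratio is 19/6 in the row of w2, so w2 leaves.

w2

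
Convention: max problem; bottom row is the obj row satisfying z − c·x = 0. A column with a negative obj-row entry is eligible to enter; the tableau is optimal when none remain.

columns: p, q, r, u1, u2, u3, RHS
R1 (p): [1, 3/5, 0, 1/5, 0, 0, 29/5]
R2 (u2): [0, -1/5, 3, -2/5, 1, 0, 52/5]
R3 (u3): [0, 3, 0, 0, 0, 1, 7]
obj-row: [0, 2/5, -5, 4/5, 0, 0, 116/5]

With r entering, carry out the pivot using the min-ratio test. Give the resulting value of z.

Ratio test on column r — row 1: entry 0 ≤ 0; row 2: (52/5)/3 = 52/15; row 3: entry 0 ≤ 0. Minimum is 52/15 at row 2 (u2 leaves); pivot element 3.
Pivot on row 2; the obj-row RHS becomes 116/5 − (-5)·(52/15) = 608/15.

608/15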